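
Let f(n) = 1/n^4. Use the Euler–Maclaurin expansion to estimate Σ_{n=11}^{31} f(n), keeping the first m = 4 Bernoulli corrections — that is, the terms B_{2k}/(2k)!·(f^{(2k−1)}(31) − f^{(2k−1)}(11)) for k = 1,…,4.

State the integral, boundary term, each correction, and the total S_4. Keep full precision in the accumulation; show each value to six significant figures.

Integral: ∫_11^31 1/x^4 dx = 0.000239249.
Boundary: ½(f(11) + f(31)) = ½(6.83013e-05 + 1.08281e-06) = 3.46921e-05.
Integral + boundary = 0.000273941.
Correction k=1: B_{2}/2! · (f^{(1)}(31) − f^{(1)}(11)) = 1/12 · (-1.39718e-07 − (-2.48369e-05)) = 2.05809e-06.
Partial sum through k=1: 0.000275999.
Correction k=2: B_{4}/4! · (f^{(3)}(31) − f^{(3)}(11)) = −1/720 · (-4.36164e-09 − (-6.15790e-06)) = -8.54658e-09.
Partial sum through k=2: 0.000275991.
Correction k=3: B_{6}/6! · (f^{(5)}(31) − f^{(5)}(11)) = 1/30240 · (-2.54164e-10 − (-2.84994e-06)) = 9.42355e-11.
Partial sum through k=3: 0.000275991.
Correction k=4: B_{8}/8! · (f^{(7)}(31) − f^{(7)}(11)) = −1/1209600 · (-2.38031e-11 − (-2.11979e-06)) = -1.75245e-12.

S_4 ≈ 0.000275991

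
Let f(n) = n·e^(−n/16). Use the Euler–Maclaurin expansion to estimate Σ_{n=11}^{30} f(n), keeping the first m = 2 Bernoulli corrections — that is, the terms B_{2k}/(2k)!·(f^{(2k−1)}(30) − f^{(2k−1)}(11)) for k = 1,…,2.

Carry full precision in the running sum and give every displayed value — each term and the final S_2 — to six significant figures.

Integral: ∫_11^30 x·e^(−x/16) dx = 104.354.
½[f(11) + f(30)] = ½[5.53115 + 4.60065] = 5.06590.
Integral + boundary = 109.420.
Order-1 term: 1/12 · (-0.134186 − 0.157135) = -0.0242767.
Partial sum through k=1: 109.396.
Order-2 term: −1/720 · (0.000673923 − 0.00454218) = 5.37258e-06.

S_2 ≈ 109.396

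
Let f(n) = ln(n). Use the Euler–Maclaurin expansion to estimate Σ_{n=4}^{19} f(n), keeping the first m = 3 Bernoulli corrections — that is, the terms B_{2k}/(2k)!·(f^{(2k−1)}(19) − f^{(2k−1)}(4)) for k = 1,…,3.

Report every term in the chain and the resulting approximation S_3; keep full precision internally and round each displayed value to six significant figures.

S_3 ≈ 37.5481

Integral: ∫_4^19 ln(x) dx = 35.3992.
½[f(4) + f(19)] = ½[1.38629 + 2.94444] = 2.16537.
So far: 37.5645.
k=1: B_{2}/(2)! × [f^{(1)}(19) − f^{(1)}(4)] = 1/12 × (0.0526316 − 0.250000) = -0.0164474.
Partial sum through k=1: 37.5481.
k=2: B_{4}/(4)! × [f^{(3)}(19) − f^{(3)}(4)] = −1/720 × (0.000291588 − 0.0312500) = 4.29978e-05.
Partial sum through k=2: 37.5481.
k=3: B_{6}/(6)! × [f^{(5)}(19) − f^{(5)}(4)] = 1/30240 × (9.69267e-06 − 0.0234375) = -7.74729e-07.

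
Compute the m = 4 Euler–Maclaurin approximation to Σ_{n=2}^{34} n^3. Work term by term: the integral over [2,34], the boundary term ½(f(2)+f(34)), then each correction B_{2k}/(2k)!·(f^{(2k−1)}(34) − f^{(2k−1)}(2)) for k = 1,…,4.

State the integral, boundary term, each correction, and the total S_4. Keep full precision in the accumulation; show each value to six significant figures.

S_4 ≈ 354024

Integral: ∫_2^34 x^3 dx = 334080.
½[f(2) + f(34)] = ½[8.00000 + 39304.0] = 19656.0.
So far: 353736.
Correction k=1: B_{2}/2! · (f^{(1)}(34) − f^{(1)}(2)) = 1/12 · (3468.00 − 12.0000) = 288.000.
After k=1: 354024.
Correction k=2: B_{4}/4! · (f^{(3)}(34) − f^{(3)}(2)) = −1/720 · (6.00000 − 6.00000) = 0.00000.
After k=2: 354024.
Correction k=3: B_{6}/6! · (f^{(5)}(34) − f^{(5)}(2)) = 1/30240 · (0.00000 − 0.00000) = 0.00000.
After k=3: 354024.
Correction k=4: B_{8}/8! · (f^{(7)}(34) − f^{(7)}(2)) = −1/1209600 · (0.00000 − 0.00000) = 0.00000.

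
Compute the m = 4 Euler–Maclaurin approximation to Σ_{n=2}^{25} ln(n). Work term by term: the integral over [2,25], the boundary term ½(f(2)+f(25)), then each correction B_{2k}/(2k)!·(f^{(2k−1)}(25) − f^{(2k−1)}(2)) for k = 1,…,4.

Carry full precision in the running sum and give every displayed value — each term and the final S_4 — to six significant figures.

∫_2^25 ln(x) dx evaluates to 56.0856.
½[f(2) + f(25)] = ½[0.693147 + 3.21888] = 1.95601.
Running total after boundary: 58.0416.
Order-1 term: 1/12 · (0.0400000 − 0.500000) = -0.0383333.
Partial sum through k=1: 58.0033.
Order-2 term: −1/720 · (0.000128000 − 0.250000) = 0.000347044.
Partial sum through k=2: 58.0036.
Order-3 term: 1/30240 · (2.45760e-06 − 0.750000) = -2.48015e-05.
Partial sum through k=3: 58.0036.
Order-4 term: −1/1209600 · (1.17965e-07 − 5.62500) = 4.65030e-06.

S_4 ≈ 58.0036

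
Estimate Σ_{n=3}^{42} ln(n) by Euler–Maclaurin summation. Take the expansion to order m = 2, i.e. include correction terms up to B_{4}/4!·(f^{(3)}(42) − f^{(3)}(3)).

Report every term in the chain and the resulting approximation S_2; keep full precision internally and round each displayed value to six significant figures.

Integral: ∫_3^42 ln(x) dx = 114.686.
½[f(3) + f(42)] = ½[1.09861 + 3.73767] = 2.41814.
So far: 117.104.
Correction k=1: B_{2}/2! · (f^{(1)}(42) − f^{(1)}(3)) = 1/12 · (0.0238095 − 0.333333) = -0.0257937.
After k=1: 117.079.
Correction k=2: B_{4}/4! · (f^{(3)}(42) − f^{(3)}(3)) = −1/720 · (2.69949e-05 − 0.0740741) = 0.000102843.

S_2 ≈ 117.079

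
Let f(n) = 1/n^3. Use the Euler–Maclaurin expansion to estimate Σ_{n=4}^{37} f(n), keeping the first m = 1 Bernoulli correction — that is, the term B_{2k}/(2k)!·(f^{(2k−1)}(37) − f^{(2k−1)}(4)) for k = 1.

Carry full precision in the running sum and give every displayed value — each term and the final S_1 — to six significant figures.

S_1 ≈ 0.0396836

Integral: ∫_4^37 1/x^3 dx = 0.0308848.
Endpoint term: (f(4) + f(37))/2 = (0.0156250 + 1.97422e-05)/2 = 0.00782237.
So far: 0.0387071.
k=1: B_{2}/(2)! × [f^{(1)}(37) − f^{(1)}(4)] = 1/12 × (-1.60072e-06 − (-0.0117188)) = 0.000976429.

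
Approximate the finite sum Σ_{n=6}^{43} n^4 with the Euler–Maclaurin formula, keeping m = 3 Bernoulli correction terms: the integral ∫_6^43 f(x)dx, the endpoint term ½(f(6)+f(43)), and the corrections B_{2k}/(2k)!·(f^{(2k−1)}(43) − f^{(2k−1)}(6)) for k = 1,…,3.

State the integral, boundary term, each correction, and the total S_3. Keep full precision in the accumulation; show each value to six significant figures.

S_3 ≈ 3.11366e+07

Integral: ∫_6^43 x^4 dx = 2.94001e+07.
Endpoint term: (f(6) + f(43))/2 = (1296.00 + 3.41880e+06)/2 = 1.71005e+06.
Integral + boundary = 3.11102e+07.
Correction k=1: B_{2}/2! · (f^{(1)}(43) − f^{(1)}(6)) = 1/12 · (318028 − 864.000) = 26430.3.
After k=1: 3.11366e+07.
Correction k=2: B_{4}/4! · (f^{(3)}(43) − f^{(3)}(6)) = −1/720 · (1032.00 − 144.000) = -1.23333.
After k=2: 3.11366e+07.
Correction k=3: B_{6}/6! · (f^{(5)}(43) − f^{(5)}(6)) = 1/30240 · (0.00000 − 0.00000) = 0.00000.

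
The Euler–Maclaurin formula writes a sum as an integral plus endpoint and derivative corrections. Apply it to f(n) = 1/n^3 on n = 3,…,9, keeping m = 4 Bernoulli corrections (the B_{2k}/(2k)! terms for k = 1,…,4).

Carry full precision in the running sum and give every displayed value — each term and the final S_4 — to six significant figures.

S_4 ≈ 0.0715314

Integral: ∫_3^9 1/x^3 dx = 0.0493827.
½[f(3) + f(9)] = ½[0.0370370 + 0.00137174] = 0.0192044.
Running total after boundary: 0.0685871.
k=1: B_{2}/(2)! × [f^{(1)}(9) − f^{(1)}(3)] = 1/12 × (-0.000457247 − (-0.0370370)) = 0.00304832.
Partial sum through k=1: 0.0716354.
k=2: B_{4}/(4)! × [f^{(3)}(9) − f^{(3)}(3)] = −1/720 × (-0.000112901 − (-0.0823045)) = -0.000114155.
Partial sum through k=2: 0.0715213.
k=3: B_{6}/(6)! × [f^{(5)}(9) − f^{(5)}(3)] = 1/30240 × (-5.85410e-05 − (-0.384088)) = 1.26994e-05.
Partial sum through k=3: 0.0715340.
k=4: B_{8}/(8)! × [f^{(7)}(9) − f^{(7)}(3)] = −1/1209600 × (-5.20365e-05 − (-3.07270)) = -2.54022e-06.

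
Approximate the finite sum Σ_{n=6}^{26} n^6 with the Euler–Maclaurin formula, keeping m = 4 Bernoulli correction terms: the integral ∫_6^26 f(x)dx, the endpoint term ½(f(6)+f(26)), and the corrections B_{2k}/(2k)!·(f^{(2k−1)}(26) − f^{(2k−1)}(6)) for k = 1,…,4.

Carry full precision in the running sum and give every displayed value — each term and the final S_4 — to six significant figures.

∫_6^26 x^6 dx evaluates to 1.14736e+09.
Boundary: ½(f(6) + f(26)) = ½(46656.0 + 3.08916e+08) = 1.54481e+08.
Integral + boundary = 1.30184e+09.
Order-1 term: 1/12 · (7.12883e+07 − 46656.0) = 5.93680e+06.
Partial sum through k=1: 1.30778e+09.
Order-2 term: −1/720 · (2.10912e+06 − 25920.0) = -2893.33.
Partial sum through k=2: 1.30778e+09.
Order-3 term: 1/30240 · (18720.0 − 4320.00) = 0.476190.
Partial sum through k=3: 1.30778e+09.
Order-4 term: −1/1209600 · (0.00000 − 0.00000) = 0.00000.

S_4 ≈ 1.30778e+09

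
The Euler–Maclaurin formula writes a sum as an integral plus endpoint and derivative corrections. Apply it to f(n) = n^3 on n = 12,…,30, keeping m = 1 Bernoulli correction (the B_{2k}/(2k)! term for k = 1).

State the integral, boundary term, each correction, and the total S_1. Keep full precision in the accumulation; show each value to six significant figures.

S_1 ≈ 211869

Integral: ∫_12^30 x^3 dx = 197316.
Boundary: ½(f(12) + f(30)) = ½(1728.00 + 27000.0) = 14364.0.
Integral + boundary = 211680.
Order-1 term: 1/12 · (2700.00 − 432.000) = 189.000.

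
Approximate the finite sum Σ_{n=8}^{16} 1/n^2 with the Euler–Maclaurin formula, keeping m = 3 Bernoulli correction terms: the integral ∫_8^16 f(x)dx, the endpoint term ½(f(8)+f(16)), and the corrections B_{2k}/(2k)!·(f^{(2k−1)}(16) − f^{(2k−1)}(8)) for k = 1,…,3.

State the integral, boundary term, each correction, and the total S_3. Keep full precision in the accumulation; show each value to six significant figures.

The integral term ∫_8^16 1/x^2 dx = 0.0625000.
Endpoint term: (f(8) + f(16))/2 = (0.0156250 + 0.00390625)/2 = 0.00976562.
Running total after boundary: 0.0722656.
Correction k=1: B_{2}/2! · (f^{(1)}(16) − f^{(1)}(8)) = 1/12 · (-0.000488281 − (-0.00390625)) = 0.000284831.
Partial sum through k=1: 0.0725505.
Correction k=2: B_{4}/4! · (f^{(3)}(16) − f^{(3)}(8)) = −1/720 · (-2.28882e-05 − (-0.000732422)) = -9.85463e-07.
Partial sum through k=2: 0.0725495.
Correction k=3: B_{6}/6! · (f^{(5)}(16) − f^{(5)}(8)) = 1/30240 · (-2.68221e-06 − (-0.000343323)) = 1.12646e-08.

S_3 ≈ 0.0725495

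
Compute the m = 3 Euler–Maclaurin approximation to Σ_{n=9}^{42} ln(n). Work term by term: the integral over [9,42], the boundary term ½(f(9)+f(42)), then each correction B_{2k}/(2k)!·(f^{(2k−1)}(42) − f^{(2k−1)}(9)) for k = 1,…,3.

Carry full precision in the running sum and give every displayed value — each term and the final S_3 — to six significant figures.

Integral: ∫_9^42 ln(x) dx = 104.207.
½[f(9) + f(42)] = ½[2.19722 + 3.73767] = 2.96745.
Running total after boundary: 107.175.
Correction k=1: B_{2}/2! · (f^{(1)}(42) − f^{(1)}(9)) = 1/12 · (0.0238095 − 0.111111) = -0.00727513.
After k=1: 107.167.
Correction k=2: B_{4}/4! · (f^{(3)}(42) − f^{(3)}(9)) = −1/720 · (2.69949e-05 − 0.00274348) = 3.77290e-06.
After k=2: 107.167.
Correction k=3: B_{6}/6! · (f^{(5)}(42) − f^{(5)}(9)) = 1/30240 · (1.83639e-07 − 0.000406442) = -1.34345e-08.

S_3 ≈ 107.167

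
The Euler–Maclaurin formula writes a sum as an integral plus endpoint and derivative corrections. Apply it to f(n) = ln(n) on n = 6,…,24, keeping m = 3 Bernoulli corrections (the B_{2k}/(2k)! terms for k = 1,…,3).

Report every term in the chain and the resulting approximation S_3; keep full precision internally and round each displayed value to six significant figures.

S_3 ≈ 49.9972

∫_6^24 ln(x) dx evaluates to 47.5227.
Endpoint term: (f(6) + f(24))/2 = (1.79176 + 3.17805)/2 = 2.48491.
So far: 50.0076.
Correction k=1: B_{2}/2! · (f^{(1)}(24) − f^{(1)}(6)) = 1/12 · (0.0416667 − 0.166667) = -0.0104167.
Running total after k=1: 49.9972.
Correction k=2: B_{4}/4! · (f^{(3)}(24) − f^{(3)}(6)) = −1/720 · (0.000144676 − 0.00925926) = 1.26591e-05.
Running total after k=2: 49.9972.
Correction k=3: B_{6}/6! · (f^{(5)}(24) − f^{(5)}(6)) = 1/30240 · (3.01408e-06 − 0.00308642) = -1.01964e-07.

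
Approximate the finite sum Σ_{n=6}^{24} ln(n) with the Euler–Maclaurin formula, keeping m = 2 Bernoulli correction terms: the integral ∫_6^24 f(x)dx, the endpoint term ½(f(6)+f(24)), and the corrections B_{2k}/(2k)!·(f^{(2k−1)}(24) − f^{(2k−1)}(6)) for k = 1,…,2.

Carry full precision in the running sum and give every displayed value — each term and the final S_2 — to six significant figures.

S_2 ≈ 49.9972

Integral: ∫_6^24 ln(x) dx = 47.5227.
½[f(6) + f(24)] = ½[1.79176 + 3.17805] = 2.48491.
So far: 50.0076.
Order-1 term: 1/12 · (0.0416667 − 0.166667) = -0.0104167.
After k=1: 49.9972.
Order-2 term: −1/720 · (0.000144676 − 0.00925926) = 1.26591e-05.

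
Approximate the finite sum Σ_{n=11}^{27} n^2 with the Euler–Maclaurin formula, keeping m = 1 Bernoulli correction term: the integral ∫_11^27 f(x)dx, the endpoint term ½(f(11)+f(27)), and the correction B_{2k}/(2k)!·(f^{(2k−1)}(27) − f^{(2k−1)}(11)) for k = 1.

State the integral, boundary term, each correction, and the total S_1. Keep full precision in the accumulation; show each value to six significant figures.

The integral term ∫_11^27 x^2 dx = 6117.33.
Boundary: ½(f(11) + f(27)) = ½(121.000 + 729.000) = 425.000.
So far: 6542.33.
Order-1 term: 1/12 · (54.0000 − 22.0000) = 2.66667.

S_1 ≈ 6545.00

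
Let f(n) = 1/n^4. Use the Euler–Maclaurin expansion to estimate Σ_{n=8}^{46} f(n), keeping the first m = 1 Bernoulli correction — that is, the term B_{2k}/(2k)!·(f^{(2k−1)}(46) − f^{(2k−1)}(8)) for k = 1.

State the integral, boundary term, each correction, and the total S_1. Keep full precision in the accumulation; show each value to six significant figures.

S_1 ≈ 0.000779970

The integral term ∫_8^46 1/x^4 dx = 0.000647617.
Endpoint term: (f(8) + f(46))/2 = (0.000244141 + 2.23341e-07)/2 = 0.000122182.
So far: 0.000769799.
k=1: B_{2}/(2)! × [f^{(1)}(46) − f^{(1)}(8)] = 1/12 × (-1.94210e-08 − (-0.000122070)) = 1.01709e-05.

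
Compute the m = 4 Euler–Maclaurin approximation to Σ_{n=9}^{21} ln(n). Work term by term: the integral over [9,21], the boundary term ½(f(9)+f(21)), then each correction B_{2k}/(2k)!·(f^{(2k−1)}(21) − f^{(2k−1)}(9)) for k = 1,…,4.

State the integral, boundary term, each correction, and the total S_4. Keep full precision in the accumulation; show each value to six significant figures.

Integral: ∫_9^21 ln(x) dx = 32.1599.
Endpoint term: (f(9) + f(21))/2 = (2.19722 + 3.04452)/2 = 2.62087.
Running total after boundary: 34.7808.
Order-1 term: 1/12 · (0.0476190 − 0.111111) = -0.00529101.
After k=1: 34.7755.
Order-2 term: −1/720 · (0.000215959 − 0.00274348) = 3.51045e-06.
After k=2: 34.7755.
Order-3 term: 1/30240 · (5.87645e-06 − 0.000406442) = -1.32462e-08.
After k=3: 34.7755.
Order-4 term: −1/1209600 · (3.99758e-07 − 0.000150534) = 1.24119e-10.

S_4 ≈ 34.7755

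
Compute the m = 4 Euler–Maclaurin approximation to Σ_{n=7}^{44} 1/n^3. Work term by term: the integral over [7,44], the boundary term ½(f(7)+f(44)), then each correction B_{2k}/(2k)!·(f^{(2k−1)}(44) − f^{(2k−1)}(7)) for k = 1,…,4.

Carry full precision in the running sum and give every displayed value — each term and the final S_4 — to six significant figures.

S_4 ≈ 0.0115128

∫_7^44 1/x^3 dx evaluates to 0.00994582.
Endpoint term: (f(7) + f(44))/2 = (0.00291545 + 1.17393e-05)/2 = 0.00146360.
Integral + boundary = 0.0114094.
Correction k=1: B_{2}/2! · (f^{(1)}(44) − f^{(1)}(7)) = 1/12 · (-8.00406e-07 − (-0.00124948)) = 0.000104057.
After k=1: 0.0115135.
Correction k=2: B_{4}/4! · (f^{(3)}(44) − f^{(3)}(7)) = −1/720 · (-8.26866e-09 − (-0.000509992)) = -7.08310e-07.
After k=2: 0.0115128.
Correction k=3: B_{6}/6! · (f^{(5)}(44) − f^{(5)}(7)) = 1/30240 · (-1.79382e-10 − (-0.000437136)) = 1.44555e-08.
After k=3: 0.0115128.
Correction k=4: B_{8}/8! · (f^{(7)}(44) − f^{(7)}(7)) = −1/1209600 · (-6.67124e-12 − (-0.000642322)) = -5.31020e-10.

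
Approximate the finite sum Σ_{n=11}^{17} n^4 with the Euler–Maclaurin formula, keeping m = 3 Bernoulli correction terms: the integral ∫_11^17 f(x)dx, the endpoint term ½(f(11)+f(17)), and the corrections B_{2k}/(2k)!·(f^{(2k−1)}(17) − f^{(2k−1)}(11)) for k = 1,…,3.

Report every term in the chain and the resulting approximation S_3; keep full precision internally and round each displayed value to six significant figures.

S_3 ≈ 302036

∫_11^17 x^4 dx evaluates to 251761.
Endpoint term: (f(11) + f(17))/2 = (14641.0 + 83521.0)/2 = 49081.0.
Running total after boundary: 300842.
Order-1 term: 1/12 · (19652.0 − 5324.00) = 1194.00.
Running total after k=1: 302036.
Order-2 term: −1/720 · (408.000 − 264.000) = -0.200000.
Running total after k=2: 302036.
Order-3 term: 1/30240 · (0.00000 − 0.00000) = 0.00000.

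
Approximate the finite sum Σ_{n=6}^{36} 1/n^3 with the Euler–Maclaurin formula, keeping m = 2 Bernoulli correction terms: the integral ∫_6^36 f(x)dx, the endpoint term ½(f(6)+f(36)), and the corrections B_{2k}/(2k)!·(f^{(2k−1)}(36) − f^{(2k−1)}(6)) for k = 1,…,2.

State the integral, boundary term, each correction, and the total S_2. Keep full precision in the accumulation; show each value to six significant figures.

S_2 ≈ 0.0160196

∫_6^36 1/x^3 dx evaluates to 0.0135031.
½[f(6) + f(36)] = ½[0.00462963 + 2.14335e-05] = 0.00232553.
Integral + boundary = 0.0158286.
Correction k=1: B_{2}/2! · (f^{(1)}(36) − f^{(1)}(6)) = 1/12 · (-1.78612e-06 − (-0.00231481)) = 0.000192752.
Running total after k=1: 0.0160214.
Correction k=2: B_{4}/4! · (f^{(3)}(36) − f^{(3)}(6)) = −1/720 · (-2.75636e-08 − (-0.00128601)) = -1.78608e-06.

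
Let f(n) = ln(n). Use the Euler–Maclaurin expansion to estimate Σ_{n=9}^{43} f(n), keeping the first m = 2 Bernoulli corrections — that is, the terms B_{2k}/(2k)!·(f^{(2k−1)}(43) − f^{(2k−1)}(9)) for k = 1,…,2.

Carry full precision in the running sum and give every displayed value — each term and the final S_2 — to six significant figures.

∫_9^43 ln(x) dx evaluates to 107.957.
Boundary: ½(f(9) + f(43)) = ½(2.19722 + 3.76120) = 2.97921.
Integral + boundary = 110.936.
k=1: B_{2}/(2)! × [f^{(1)}(43) − f^{(1)}(9)] = 1/12 × (0.0232558 − 0.111111) = -0.00732127.
Running total after k=1: 110.928.
k=2: B_{4}/(4)! × [f^{(3)}(43) − f^{(3)}(9)] = −1/720 × (2.51550e-05 − 0.00274348) = 3.77546e-06.

S_2 ≈ 110.928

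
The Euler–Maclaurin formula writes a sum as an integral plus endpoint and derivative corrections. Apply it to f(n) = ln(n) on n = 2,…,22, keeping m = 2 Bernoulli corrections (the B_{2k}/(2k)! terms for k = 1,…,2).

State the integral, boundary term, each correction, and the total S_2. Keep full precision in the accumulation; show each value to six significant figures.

Integral: ∫_2^22 ln(x) dx = 46.6166.
Endpoint term: (f(2) + f(22))/2 = (0.693147 + 3.09104)/2 = 1.89209.
Running total after boundary: 48.5087.
Order-1 term: 1/12 · (0.0454545 − 0.500000) = -0.0378788.
Running total after k=1: 48.4709.
Order-2 term: −1/720 · (0.000187829 − 0.250000) = 0.000346961.

S_2 ≈ 48.4712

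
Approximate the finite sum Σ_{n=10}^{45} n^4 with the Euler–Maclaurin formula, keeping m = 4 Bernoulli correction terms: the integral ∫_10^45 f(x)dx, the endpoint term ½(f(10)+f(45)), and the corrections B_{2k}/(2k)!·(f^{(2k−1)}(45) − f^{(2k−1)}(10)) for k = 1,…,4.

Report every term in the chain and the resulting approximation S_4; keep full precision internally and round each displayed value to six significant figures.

∫_10^45 x^4 dx evaluates to 3.68856e+07.
Endpoint term: (f(10) + f(45))/2 = (10000.0 + 4.10062e+06)/2 = 2.05531e+06.
So far: 3.89409e+07.
Correction k=1: B_{2}/2! · (f^{(1)}(45) − f^{(1)}(10)) = 1/12 · (364500 − 4000.00) = 30041.7.
Running total after k=1: 3.89710e+07.
Correction k=2: B_{4}/4! · (f^{(3)}(45) − f^{(3)}(10)) = −1/720 · (1080.00 − 240.000) = -1.16667.
Running total after k=2: 3.89710e+07.
Correction k=3: B_{6}/6! · (f^{(5)}(45) − f^{(5)}(10)) = 1/30240 · (0.00000 − 0.00000) = 0.00000.
Running total after k=3: 3.89710e+07.
Correction k=4: B_{8}/8! · (f^{(7)}(45) − f^{(7)}(10)) = −1/1209600 · (0.00000 − 0.00000) = 0.00000.

S_4 ≈ 3.89710e+07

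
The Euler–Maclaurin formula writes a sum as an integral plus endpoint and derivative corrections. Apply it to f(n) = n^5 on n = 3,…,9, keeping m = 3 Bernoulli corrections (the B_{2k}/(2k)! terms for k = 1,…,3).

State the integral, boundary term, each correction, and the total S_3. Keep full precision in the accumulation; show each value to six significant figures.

The integral term ∫_3^9 x^5 dx = 88452.0.
½[f(3) + f(9)] = ½[243.000 + 59049.0] = 29646.0.
Integral + boundary = 118098.
k=1: B_{2}/(2)! × [f^{(1)}(9) − f^{(1)}(3)] = 1/12 × (32805.0 − 405.000) = 2700.00.
Running total after k=1: 120798.
k=2: B_{4}/(4)! × [f^{(3)}(9) − f^{(3)}(3)] = −1/720 × (4860.00 − 540.000) = -6.00000.
Running total after k=2: 120792.
k=3: B_{6}/(6)! × [f^{(5)}(9) − f^{(5)}(3)] = 1/30240 × (120.000 − 120.000) = 0.00000.

S_3 ≈ 120792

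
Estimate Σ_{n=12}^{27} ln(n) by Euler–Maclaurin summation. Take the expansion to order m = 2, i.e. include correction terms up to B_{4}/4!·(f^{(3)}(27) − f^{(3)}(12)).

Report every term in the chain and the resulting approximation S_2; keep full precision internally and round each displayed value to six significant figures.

S_2 ≈ 47.0552

∫_12^27 ln(x) dx evaluates to 44.1687.
Boundary: ½(f(12) + f(27)) = ½(2.48491 + 3.29584) = 2.89037.
Running total after boundary: 47.0591.
k=1: B_{2}/(2)! × [f^{(1)}(27) − f^{(1)}(12)] = 1/12 × (0.0370370 − 0.0833333) = -0.00385802.
Running total after k=1: 47.0552.
k=2: B_{4}/(4)! × [f^{(3)}(27) − f^{(3)}(12)] = −1/720 × (0.000101611 − 0.00115741) = 1.46638e-06.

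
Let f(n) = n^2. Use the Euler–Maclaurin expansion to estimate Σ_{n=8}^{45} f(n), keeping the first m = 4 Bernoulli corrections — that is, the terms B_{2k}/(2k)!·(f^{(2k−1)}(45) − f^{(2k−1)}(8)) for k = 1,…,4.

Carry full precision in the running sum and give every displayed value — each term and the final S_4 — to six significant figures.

Integral: ∫_8^45 x^2 dx = 30204.3.
Endpoint term: (f(8) + f(45))/2 = (64.0000 + 2025.00)/2 = 1044.50.
So far: 31248.8.
Correction k=1: B_{2}/2! · (f^{(1)}(45) − f^{(1)}(8)) = 1/12 · (90.0000 − 16.0000) = 6.16667.
Running total after k=1: 31255.0.
Correction k=2: B_{4}/4! · (f^{(3)}(45) − f^{(3)}(8)) = −1/720 · (0.00000 − 0.00000) = 0.00000.
Running total after k=2: 31255.0.
Correction k=3: B_{6}/6! · (f^{(5)}(45) − f^{(5)}(8)) = 1/30240 · (0.00000 − 0.00000) = 0.00000.
Running total after k=3: 31255.0.
Correction k=4: B_{8}/8! · (f^{(7)}(45) − f^{(7)}(8)) = −1/1209600 · (0.00000 − 0.00000) = 0.00000.

S_4 ≈ 31255.0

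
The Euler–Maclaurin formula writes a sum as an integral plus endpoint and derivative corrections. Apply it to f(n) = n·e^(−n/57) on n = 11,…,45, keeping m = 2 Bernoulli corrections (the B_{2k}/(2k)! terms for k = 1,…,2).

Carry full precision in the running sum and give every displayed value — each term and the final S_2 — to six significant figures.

The integral term ∫_11^45 x·e^(−x/57) dx = 555.705.
Endpoint term: (f(11) + f(45))/2 = (9.06946 + 20.4338)/2 = 14.7516.
Running total after boundary: 570.457.
k=1: B_{2}/(2)! × [f^{(1)}(45) − f^{(1)}(11)] = 1/12 × (0.0955966 − 0.665383) = -0.0474822.
Running total after k=1: 570.410.
k=2: B_{4}/(4)! × [f^{(3)}(45) − f^{(3)}(11)] = −1/720 × (0.000308946 − 0.000712335) = 5.60263e-07.

S_2 ≈ 570.410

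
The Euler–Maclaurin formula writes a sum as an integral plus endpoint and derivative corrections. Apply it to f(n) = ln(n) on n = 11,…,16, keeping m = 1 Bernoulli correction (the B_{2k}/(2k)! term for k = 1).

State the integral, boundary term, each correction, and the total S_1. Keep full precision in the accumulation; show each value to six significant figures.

S_1 ≈ 15.5674

∫_11^16 ln(x) dx evaluates to 12.9846.
Boundary: ½(f(11) + f(16)) = ½(2.39790 + 2.77259) = 2.58524.
Integral + boundary = 15.5698.
k=1: B_{2}/(2)! × [f^{(1)}(16) − f^{(1)}(11)] = 1/12 × (0.0625000 − 0.0909091) = -0.00236742.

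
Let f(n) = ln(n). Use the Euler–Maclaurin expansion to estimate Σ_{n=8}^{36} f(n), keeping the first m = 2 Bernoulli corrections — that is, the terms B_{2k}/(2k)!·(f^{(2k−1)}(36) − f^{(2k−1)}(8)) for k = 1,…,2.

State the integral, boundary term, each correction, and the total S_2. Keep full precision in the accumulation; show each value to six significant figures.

∫_8^36 ln(x) dx evaluates to 84.3711.
Boundary: ½(f(8) + f(36)) = ½(2.07944 + 3.58352) = 2.83148.
Integral + boundary = 87.2026.
Correction k=1: B_{2}/2! · (f^{(1)}(36) − f^{(1)}(8)) = 1/12 · (0.0277778 − 0.125000) = -0.00810185.
Partial sum through k=1: 87.1945.
Correction k=2: B_{4}/4! · (f^{(3)}(36) − f^{(3)}(8)) = −1/720 · (4.28669e-05 − 0.00390625) = 5.36581e-06.

S_2 ≈ 87.1945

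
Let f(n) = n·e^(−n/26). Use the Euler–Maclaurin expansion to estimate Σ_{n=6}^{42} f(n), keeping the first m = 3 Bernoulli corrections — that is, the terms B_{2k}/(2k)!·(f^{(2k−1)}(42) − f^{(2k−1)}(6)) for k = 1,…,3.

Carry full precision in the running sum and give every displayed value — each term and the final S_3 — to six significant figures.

Integral: ∫_6^42 x·e^(−x/26) dx = 309.040.
½[f(6) + f(42)] = ½[4.76354 + 8.35020] = 6.55687.
Integral + boundary = 315.597.
Order-1 term: 1/12 · (-0.122347 − 0.610710) = -0.0610881.
Partial sum through k=1: 315.536.
Order-2 term: −1/720 · (0.000407221 − 0.00325230) = 3.95150e-06.
Partial sum through k=2: 315.536.
Order-3 term: 1/30240 · (1.47253e-06 − 8.28578e-06) = -2.25306e-10.

S_3 ≈ 315.536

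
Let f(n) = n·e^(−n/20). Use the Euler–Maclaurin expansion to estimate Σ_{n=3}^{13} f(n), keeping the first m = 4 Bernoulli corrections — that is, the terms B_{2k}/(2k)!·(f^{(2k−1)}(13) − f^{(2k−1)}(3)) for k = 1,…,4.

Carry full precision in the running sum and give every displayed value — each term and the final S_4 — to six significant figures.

∫_3^13 x·e^(−x/20) dx evaluates to 51.3755.
Endpoint term: (f(3) + f(13))/2 = (2.58212 + 6.78660)/2 = 4.68436.
Running total after boundary: 56.0598.
k=1: B_{2}/(2)! × [f^{(1)}(13) − f^{(1)}(3)] = 1/12 × (0.182716 − 0.731602) = -0.0457405.
After k=1: 56.0141.
k=2: B_{4}/(4)! × [f^{(3)}(13) − f^{(3)}(3)] = −1/720 × (0.00306702 − 0.00613254) = 4.25767e-06.
After k=2: 56.0141.
k=3: B_{6}/(6)! × [f^{(5)}(13) − f^{(5)}(3)] = 1/30240 × (1.41931e-05 − 2.60902e-05) = -3.93422e-10.
After k=3: 56.0141.
k=4: B_{8}/(8)! × [f^{(7)}(13) − f^{(7)}(3)] = −1/1209600 × (5.17967e-08 − 9.21227e-08) = 3.33382e-14.

S_4 ≈ 56.0141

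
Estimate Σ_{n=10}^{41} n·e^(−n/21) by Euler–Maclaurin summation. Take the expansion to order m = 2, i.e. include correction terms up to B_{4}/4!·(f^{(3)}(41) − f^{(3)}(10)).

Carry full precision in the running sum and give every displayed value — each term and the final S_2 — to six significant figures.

S_2 ≈ 225.542

∫_10^41 x·e^(−x/21) dx evaluates to 219.565.
Boundary: ½(f(10) + f(41)) = ½(6.21145 + 5.81936) = 6.01541.
So far: 225.581.
Correction k=1: B_{2}/2! · (f^{(1)}(41) − f^{(1)}(10)) = 1/12 · (-0.135177 − 0.325362) = -0.0383782.
Partial sum through k=1: 225.542.
Correction k=2: B_{4}/4! · (f^{(3)}(41) − f^{(3)}(10)) = −1/720 · (0.000337176 − 0.00355477) = 4.46888e-06.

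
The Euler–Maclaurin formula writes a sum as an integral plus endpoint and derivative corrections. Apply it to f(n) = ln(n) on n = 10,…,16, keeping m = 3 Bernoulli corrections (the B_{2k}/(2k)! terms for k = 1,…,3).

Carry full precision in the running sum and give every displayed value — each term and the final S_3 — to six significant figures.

S_3 ≈ 17.8700

∫_10^16 ln(x) dx evaluates to 15.3356.
Boundary: ½(f(10) + f(16)) = ½(2.30259 + 2.77259) = 2.53759.
So far: 17.8732.
k=1: B_{2}/(2)! × [f^{(1)}(16) − f^{(1)}(10)] = 1/12 × (0.0625000 − 0.100000) = -0.00312500.
Running total after k=1: 17.8700.
k=2: B_{4}/(4)! × [f^{(3)}(16) − f^{(3)}(10)] = −1/720 × (0.000488281 − 0.00200000) = 2.09961e-06.
Running total after k=2: 17.8700.
k=3: B_{6}/(6)! × [f^{(5)}(16) − f^{(5)}(10)] = 1/30240 × (2.28882e-05 − 0.000240000) = -7.17962e-09.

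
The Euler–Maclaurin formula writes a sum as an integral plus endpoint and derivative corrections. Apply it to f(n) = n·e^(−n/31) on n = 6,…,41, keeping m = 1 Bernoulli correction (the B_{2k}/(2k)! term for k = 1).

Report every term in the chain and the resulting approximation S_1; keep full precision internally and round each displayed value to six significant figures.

S_1 ≈ 358.325

∫_6^41 x·e^(−x/31) dx evaluates to 350.453.
Endpoint term: (f(6) + f(41))/2 = (4.94418 + 10.9243)/2 = 7.93425.
So far: 358.387.
Correction k=1: B_{2}/2! · (f^{(1)}(41) − f^{(1)}(6)) = 1/12 · (-0.0859506 − 0.664540) = -0.0625409.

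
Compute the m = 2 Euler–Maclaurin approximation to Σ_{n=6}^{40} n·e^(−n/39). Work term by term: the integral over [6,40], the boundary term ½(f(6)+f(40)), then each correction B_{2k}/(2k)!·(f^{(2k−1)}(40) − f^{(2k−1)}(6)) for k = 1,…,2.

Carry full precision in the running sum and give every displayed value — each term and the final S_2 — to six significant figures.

S_2 ≈ 409.683

The integral term ∫_6^40 x·e^(−x/39) dx = 400.000.
Boundary: ½(f(6) + f(40)) = ½(5.14442 + 14.3427) = 9.74354.
Integral + boundary = 409.744.
Correction k=1: B_{2}/2! · (f^{(1)}(40) − f^{(1)}(6)) = 1/12 · (-0.00919401 − 0.725496) = -0.0612241.
After k=1: 409.683.
Correction k=2: B_{4}/4! · (f^{(3)}(40) − f^{(3)}(6)) = −1/720 · (0.000465443 − 0.00160441) = 1.58189e-06.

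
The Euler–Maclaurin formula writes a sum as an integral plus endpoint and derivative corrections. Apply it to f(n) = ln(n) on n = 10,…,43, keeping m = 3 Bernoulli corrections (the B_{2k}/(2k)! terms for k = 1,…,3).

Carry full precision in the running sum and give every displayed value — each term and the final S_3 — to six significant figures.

S_3 ≈ 108.731

The integral term ∫_10^43 ln(x) dx = 105.706.
Boundary: ½(f(10) + f(43)) = ½(2.30259 + 3.76120) = 3.03189.
So far: 108.738.
k=1: B_{2}/(2)! × [f^{(1)}(43) − f^{(1)}(10)] = 1/12 × (0.0232558 − 0.100000) = -0.00639535.
Running total after k=1: 108.731.
k=2: B_{4}/(4)! × [f^{(3)}(43) − f^{(3)}(10)] = −1/720 × (2.51550e-05 − 0.00200000) = 2.74284e-06.
Running total after k=2: 108.731.
k=3: B_{6}/(6)! × [f^{(5)}(43) − f^{(5)}(10)] = 1/30240 × (1.63256e-07 − 0.000240000) = -7.93111e-09.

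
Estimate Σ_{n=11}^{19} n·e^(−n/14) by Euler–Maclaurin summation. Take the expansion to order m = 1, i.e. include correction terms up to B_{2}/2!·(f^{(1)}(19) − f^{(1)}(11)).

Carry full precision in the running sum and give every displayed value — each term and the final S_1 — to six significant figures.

S_1 ≈ 45.5477

∫_11^19 x·e^(−x/14) dx evaluates to 40.6114.
Endpoint term: (f(11) + f(19))/2 = (5.01373 + 4.89051)/2 = 4.95212.
Integral + boundary = 45.5635.
k=1: B_{2}/(2)! × [f^{(1)}(19) − f^{(1)}(11)] = 1/12 × (-0.0919268 − 0.0976701) = -0.0157997.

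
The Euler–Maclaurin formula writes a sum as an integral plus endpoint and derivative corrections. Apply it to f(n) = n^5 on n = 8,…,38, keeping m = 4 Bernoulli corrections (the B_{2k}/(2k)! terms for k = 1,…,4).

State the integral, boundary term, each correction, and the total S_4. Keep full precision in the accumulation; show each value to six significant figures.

The integral term ∫_8^38 x^5 dx = 5.01779e+08.
Boundary: ½(f(8) + f(38)) = ½(32768.0 + 7.92352e+07) = 3.96340e+07.
So far: 5.41413e+08.
Order-1 term: 1/12 · (1.04257e+07 − 20480.0) = 867100.
After k=1: 5.42280e+08.
Order-2 term: −1/720 · (86640.0 − 3840.00) = -115.000.
After k=2: 5.42280e+08.
Order-3 term: 1/30240 · (120.000 − 120.000) = 0.00000.
After k=3: 5.42280e+08.
Order-4 term: −1/1209600 · (0.00000 − 0.00000) = 0.00000.

S_4 ≈ 5.42280e+08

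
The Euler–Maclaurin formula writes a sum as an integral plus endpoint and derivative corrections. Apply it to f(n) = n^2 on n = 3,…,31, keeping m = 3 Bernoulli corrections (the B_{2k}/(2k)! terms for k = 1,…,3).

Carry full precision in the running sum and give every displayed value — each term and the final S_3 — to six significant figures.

Integral: ∫_3^31 x^2 dx = 9921.33.
½[f(3) + f(31)] = ½[9.00000 + 961.000] = 485.000.
Integral + boundary = 10406.3.
Order-1 term: 1/12 · (62.0000 − 6.00000) = 4.66667.
Running total after k=1: 10411.0.
Order-2 term: −1/720 · (0.00000 − 0.00000) = 0.00000.
Running total after k=2: 10411.0.
Order-3 term: 1/30240 · (0.00000 − 0.00000) = 0.00000.

S_3 ≈ 10411.0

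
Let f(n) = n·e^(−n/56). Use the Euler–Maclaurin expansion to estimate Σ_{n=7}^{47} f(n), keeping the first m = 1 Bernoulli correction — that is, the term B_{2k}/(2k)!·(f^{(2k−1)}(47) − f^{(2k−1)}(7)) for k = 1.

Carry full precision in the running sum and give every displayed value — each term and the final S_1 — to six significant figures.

∫_7^47 x·e^(−x/56) dx evaluates to 621.563.
½[f(7) + f(47)] = ½[6.17748 + 20.3049] = 13.2412.
Integral + boundary = 634.805.
k=1: B_{2}/(2)! × [f^{(1)}(47) − f^{(1)}(7)] = 1/12 × (0.0694316 − 0.772185) = -0.0585628.

S_1 ≈ 634.746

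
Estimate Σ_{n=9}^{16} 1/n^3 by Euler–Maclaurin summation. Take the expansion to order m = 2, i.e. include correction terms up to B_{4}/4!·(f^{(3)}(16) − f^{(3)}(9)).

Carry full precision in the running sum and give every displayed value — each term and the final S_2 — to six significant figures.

S_2 ≈ 0.00506179

The integral term ∫_9^16 1/x^3 dx = 0.00421971.
½[f(9) + f(16)] = ½[0.00137174 + 0.000244141] = 0.000807941.
Integral + boundary = 0.00502766.
k=1: B_{2}/(2)! × [f^{(1)}(16) − f^{(1)}(9)] = 1/12 × (-4.57764e-05 − (-0.000457247)) = 3.42893e-05.
After k=1: 0.00506195.
k=2: B_{4}/(4)! × [f^{(3)}(16) − f^{(3)}(9)] = −1/720 × (-3.57628e-06 − (-0.000112901)) = -1.51839e-07.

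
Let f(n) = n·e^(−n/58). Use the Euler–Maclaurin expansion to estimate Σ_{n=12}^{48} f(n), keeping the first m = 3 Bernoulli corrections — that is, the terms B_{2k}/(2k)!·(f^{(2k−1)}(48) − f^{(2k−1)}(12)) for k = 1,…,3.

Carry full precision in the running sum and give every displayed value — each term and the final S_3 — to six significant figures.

S_3 ≈ 629.213

The integral term ∫_12^48 x·e^(−x/58) dx = 613.891.
Boundary: ½(f(12) + f(48)) = ½(9.75725 + 20.9809) = 15.3691.
Running total after boundary: 629.261.
k=1: B_{2}/(2)! × [f^{(1)}(48) − f^{(1)}(12)] = 1/12 × (0.0753626 − 0.644875) = -0.0474594.
After k=1: 629.213.
k=2: B_{4}/(4)! × [f^{(3)}(48) − f^{(3)}(12)] = −1/720 × (0.000282274 − 0.000675114) = 5.45611e-07.
After k=2: 629.213.
k=3: B_{6}/(6)! × [f^{(5)}(48) − f^{(5)}(12)] = 1/30240 × (1.61161e-07 − 3.44390e-07) = -6.05918e-12.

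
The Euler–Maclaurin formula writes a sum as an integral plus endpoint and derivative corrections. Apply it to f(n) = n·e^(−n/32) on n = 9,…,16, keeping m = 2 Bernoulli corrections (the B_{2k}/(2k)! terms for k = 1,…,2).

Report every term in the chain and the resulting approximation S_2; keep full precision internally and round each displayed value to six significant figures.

S_2 ≈ 66.9475

The integral term ∫_9^16 x·e^(−x/32) dx = 58.7185.
Endpoint term: (f(9) + f(16))/2 = (6.79356 + 9.70449)/2 = 8.24902.
So far: 66.9675.
Order-1 term: 1/12 · (0.303265 − 0.542541) = -0.0199396.
Running total after k=1: 66.9475.
Order-2 term: −1/720 · (0.00148079 − 0.00200412) = 7.26852e-07.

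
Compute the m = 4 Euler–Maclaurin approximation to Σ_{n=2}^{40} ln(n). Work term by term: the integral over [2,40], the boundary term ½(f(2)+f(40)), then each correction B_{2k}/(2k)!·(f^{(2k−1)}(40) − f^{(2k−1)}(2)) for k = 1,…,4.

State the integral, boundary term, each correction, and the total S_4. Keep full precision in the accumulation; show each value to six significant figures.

S_4 ≈ 110.321

∫_2^40 ln(x) dx evaluates to 108.169.
Endpoint term: (f(2) + f(40))/2 = (0.693147 + 3.68888)/2 = 2.19101.
So far: 110.360.
k=1: B_{2}/(2)! × [f^{(1)}(40) − f^{(1)}(2)] = 1/12 × (0.0250000 − 0.500000) = -0.0395833.
Running total after k=1: 110.320.
k=2: B_{4}/(4)! × [f^{(3)}(40) − f^{(3)}(2)] = −1/720 × (3.12500e-05 − 0.250000) = 0.000347179.
Running total after k=2: 110.321.
k=3: B_{6}/(6)! × [f^{(5)}(40) − f^{(5)}(2)] = 1/30240 × (2.34375e-07 − 0.750000) = -2.48016e-05.
Running total after k=3: 110.321.
k=4: B_{8}/(8)! × [f^{(7)}(40) − f^{(7)}(2)] = −1/1209600 × (4.39453e-09 − 5.62500) = 4.65030e-06.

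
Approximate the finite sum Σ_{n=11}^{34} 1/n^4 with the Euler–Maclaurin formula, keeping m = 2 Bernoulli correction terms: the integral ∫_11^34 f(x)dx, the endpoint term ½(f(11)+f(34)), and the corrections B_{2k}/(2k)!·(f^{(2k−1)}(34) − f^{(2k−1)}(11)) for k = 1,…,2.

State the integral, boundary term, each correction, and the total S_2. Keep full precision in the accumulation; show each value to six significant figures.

S_2 ≈ 0.000278536

∫_11^34 1/x^4 dx evaluates to 0.000241957.
½[f(11) + f(34)] = ½[6.83013e-05 + 7.48315e-07] = 3.45248e-05.
So far: 0.000276482.
Correction k=1: B_{2}/2! · (f^{(1)}(34) − f^{(1)}(11)) = 1/12 · (-8.80370e-08 − (-2.48369e-05)) = 2.06240e-06.
After k=1: 0.000278545.
Correction k=2: B_{4}/4! · (f^{(3)}(34) − f^{(3)}(11)) = −1/720 · (-2.28470e-09 − (-6.15790e-06)) = -8.54946e-09.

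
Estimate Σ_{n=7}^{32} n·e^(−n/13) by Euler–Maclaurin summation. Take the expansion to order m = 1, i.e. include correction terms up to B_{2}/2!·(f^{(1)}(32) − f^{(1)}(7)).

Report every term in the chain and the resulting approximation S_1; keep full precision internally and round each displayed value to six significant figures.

S_1 ≈ 105.220

The integral term ∫_7^32 x·e^(−x/13) dx = 101.845.
½[f(7) + f(32)] = ½[4.08552 + 2.72972] = 3.40762.
Running total after boundary: 105.253.
k=1: B_{2}/(2)! × [f^{(1)}(32) − f^{(1)}(7)] = 1/12 × (-0.124675 − 0.269375) = -0.0328374.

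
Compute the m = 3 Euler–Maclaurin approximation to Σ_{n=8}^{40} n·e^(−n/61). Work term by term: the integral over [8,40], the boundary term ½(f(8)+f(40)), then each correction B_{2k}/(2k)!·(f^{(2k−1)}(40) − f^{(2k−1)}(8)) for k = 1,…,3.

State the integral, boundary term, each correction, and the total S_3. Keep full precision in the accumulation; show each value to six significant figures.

S_3 ≈ 507.583

Integral: ∫_8^40 x·e^(−x/61) dx = 493.742.
Endpoint term: (f(8) + f(40))/2 = (7.01671 + 20.7624)/2 = 13.8895.
Integral + boundary = 507.632.
Order-1 term: 1/12 · (0.178692 − 0.762060) = -0.0486140.
After k=1: 507.583.
Order-2 term: −1/720 · (0.000327012 − 0.000676226) = 4.85020e-07.
After k=2: 507.583.
Order-3 term: 1/30240 · (1.62860e-07 − 3.08426e-07) = -4.81369e-12.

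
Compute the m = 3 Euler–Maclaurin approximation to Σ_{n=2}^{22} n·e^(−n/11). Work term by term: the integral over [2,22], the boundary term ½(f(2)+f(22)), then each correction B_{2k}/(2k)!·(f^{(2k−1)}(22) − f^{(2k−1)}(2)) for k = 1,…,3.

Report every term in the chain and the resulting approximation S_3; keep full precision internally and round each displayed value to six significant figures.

S_3 ≈ 72.3543

Integral: ∫_2^22 x·e^(−x/11) dx = 70.1000.
½[f(2) + f(22)] = ½[1.66751 + 2.97738] = 2.32244.
So far: 72.4224.
Order-1 term: 1/12 · (-0.135335 − 0.682161) = -0.0681247.
Running total after k=1: 72.3543.
Order-2 term: −1/720 · (0.00111847 − 0.0194187) = 2.54170e-05.
Running total after k=2: 72.3543.
Order-3 term: 1/30240 · (2.77307e-05 − 0.000274378) = -8.15634e-09.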